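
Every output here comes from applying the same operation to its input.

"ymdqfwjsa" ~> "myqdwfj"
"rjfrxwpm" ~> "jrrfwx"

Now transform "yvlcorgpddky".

vyclropgdd

What's happening: delete the last 2 characters, then swap each adjacent pair of characters (1↔2, 3↔4, ...).
On "yvlcorgpddky" that produces "vyclropgdd".
(Check on "rjfrxwpm": → "rjfrxw" → "jrrfwx" ✓)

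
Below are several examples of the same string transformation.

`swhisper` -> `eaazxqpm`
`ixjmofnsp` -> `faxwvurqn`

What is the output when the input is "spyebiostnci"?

gbaaxwvqqmkj

In each case the input is transformed by: sort the characters into reverse alphabetical order, then shift every letter 8 places forward in the alphabet (wrapping around).
For "spyebiostnci", step one produces "ytssponiiecb"; step two turns that into "gbaaxwvqqmkj".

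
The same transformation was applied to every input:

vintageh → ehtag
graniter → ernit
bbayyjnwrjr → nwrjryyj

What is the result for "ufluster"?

In each case the input is transformed by: delete the first 3 characters, then move the first 3 characters to the end (rotate left by 3).
Starting from "ufluster": after the first operation, "uster"; after the second, "erust".

erust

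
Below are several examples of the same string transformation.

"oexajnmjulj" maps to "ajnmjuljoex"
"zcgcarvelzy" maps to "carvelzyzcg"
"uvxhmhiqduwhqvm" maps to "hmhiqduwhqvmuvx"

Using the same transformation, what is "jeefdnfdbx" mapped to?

Rule — move the first 3 characters to the end (rotate left by 3).
"jeefdnfdbx" → "fdnfdbxjee".

fdnfdbxjee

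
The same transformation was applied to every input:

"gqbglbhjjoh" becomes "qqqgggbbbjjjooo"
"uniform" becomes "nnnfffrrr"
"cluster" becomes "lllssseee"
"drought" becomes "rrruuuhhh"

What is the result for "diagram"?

The transformation: keep every other character starting from the second (positions 2nd, 4th, 6th, ...), then repeat every character 3 times.
On "diagram" that produces "iiigggaaa".
(Check on "drought": → "ruh" → "rrruuuhhh" ✓)

iiigggaaa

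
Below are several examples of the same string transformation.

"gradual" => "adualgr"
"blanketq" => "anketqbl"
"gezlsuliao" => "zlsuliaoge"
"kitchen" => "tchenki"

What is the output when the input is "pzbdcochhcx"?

bdcochhcxpz

In each case the input is transformed by: move the first 2 characters to the end (rotate left by 2).
So "pzbdcochhcx" becomes "bdcochhcxpz".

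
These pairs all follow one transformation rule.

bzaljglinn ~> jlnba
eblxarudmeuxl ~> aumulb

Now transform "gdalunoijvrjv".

uojrvd

Each output is the input with this applied: move the first 3 characters to the end (rotate left by 3), then keep every other character starting from the second (positions 2nd, 4th, 6th, ...).
"gdalunoijvrjv" → "lunoijvrjvgda" → "uojrvd".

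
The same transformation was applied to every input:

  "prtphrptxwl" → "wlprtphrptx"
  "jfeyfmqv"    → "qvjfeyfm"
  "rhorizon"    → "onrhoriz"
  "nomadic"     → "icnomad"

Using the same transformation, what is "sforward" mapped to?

In each case the input is transformed by: move the last 2 characters to the front (rotate right by 2).
Applying that to "sforward" gives "rdsforwa".

rdsforwa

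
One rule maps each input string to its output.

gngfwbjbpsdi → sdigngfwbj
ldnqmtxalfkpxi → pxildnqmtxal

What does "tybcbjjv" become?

The rule is to move the last 3 characters to the front (rotate right by 3), then delete the last 2 characters.
Working it through for "tybcbjjv": intermediate "jjvtybcb", final "jjvtyb".
(Check on "gngfwbjbpsdi": → "sdigngfwbjbp" → "sdigngfwbj" ✓)

jjvtyb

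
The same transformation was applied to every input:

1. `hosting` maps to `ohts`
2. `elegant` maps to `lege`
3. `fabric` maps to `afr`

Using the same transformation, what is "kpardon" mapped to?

pkra

What's happening: swap each adjacent pair of characters (1↔2, 3↔4, ...), then delete the last 3 characters.
Starting from "kpardon": after the first operation, "pkraodn"; after the second, "pkra".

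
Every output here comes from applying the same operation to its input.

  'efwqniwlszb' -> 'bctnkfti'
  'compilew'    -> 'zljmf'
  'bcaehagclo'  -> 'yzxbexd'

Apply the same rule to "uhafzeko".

rexcw

Rule — delete the last 3 characters, then shift every letter 3 places backward in the alphabet (wrapping around).
Applying both steps to "uhafzeko": "uhafz", then "rexcw".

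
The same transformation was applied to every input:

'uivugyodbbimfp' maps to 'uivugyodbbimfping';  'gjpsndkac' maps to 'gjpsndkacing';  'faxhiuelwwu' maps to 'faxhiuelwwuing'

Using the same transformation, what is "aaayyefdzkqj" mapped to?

aaayyefdzkqjing

Rule — append "ing".
Doing the same to "aaayyefdzkqj": "aaayyefdzkqjing".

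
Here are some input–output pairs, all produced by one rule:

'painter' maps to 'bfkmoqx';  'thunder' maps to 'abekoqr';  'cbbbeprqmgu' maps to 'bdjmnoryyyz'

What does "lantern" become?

bikkoqx

The pattern: shift every letter 3 places backward in the alphabet (wrapping around), then sort the characters into alphabetical order.
Applying both steps to "lantern": "ixkqbok", then "bikkoqx".
(Check on "thunder": → "qerkabo" → "abekoqr" ✓)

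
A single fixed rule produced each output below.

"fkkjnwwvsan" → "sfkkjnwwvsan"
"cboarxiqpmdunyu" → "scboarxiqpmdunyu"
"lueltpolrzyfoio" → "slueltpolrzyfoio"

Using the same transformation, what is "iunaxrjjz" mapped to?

siunaxrjjz

The pattern: prepend "s".
For "iunaxrjjz" the result is "siunaxrjjz".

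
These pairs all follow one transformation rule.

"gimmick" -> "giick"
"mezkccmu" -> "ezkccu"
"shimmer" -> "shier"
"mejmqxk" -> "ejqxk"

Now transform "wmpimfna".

wpifna

Looking at the pairs, the operation is to remove every "m".
So "wmpimfna" becomes "wpifna".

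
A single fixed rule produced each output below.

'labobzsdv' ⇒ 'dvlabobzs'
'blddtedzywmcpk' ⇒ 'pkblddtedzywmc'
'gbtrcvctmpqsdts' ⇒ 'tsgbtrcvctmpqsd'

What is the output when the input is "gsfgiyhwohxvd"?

vdgsfgiyhwohx

The rule is to move the last 2 characters to the front (rotate right by 2).
So "gsfgiyhwohxvd" becomes "vdgsfgiyhwohx".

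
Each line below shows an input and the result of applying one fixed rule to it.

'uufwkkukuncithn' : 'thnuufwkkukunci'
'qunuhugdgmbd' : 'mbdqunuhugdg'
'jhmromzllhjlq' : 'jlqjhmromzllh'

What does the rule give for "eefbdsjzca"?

Rule — move the last 3 characters to the front (rotate right by 3).
Applying that to "eefbdsjzca" gives "zcaeefbdsj".

zcaeefbdsj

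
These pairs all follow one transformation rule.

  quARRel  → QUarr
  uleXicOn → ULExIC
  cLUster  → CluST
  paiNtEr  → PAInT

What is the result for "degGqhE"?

Rule — delete the last 2 characters, then flip the case of every letter.
Applying that to "degGqhE" gives "DEGgQ".

DEGgQ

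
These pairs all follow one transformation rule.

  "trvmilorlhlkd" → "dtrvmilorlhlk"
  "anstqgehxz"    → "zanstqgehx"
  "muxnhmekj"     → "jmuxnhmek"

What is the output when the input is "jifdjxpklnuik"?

Each output is the input with this applied: move the last character to the front.
For "jifdjxpklnuik" the result is "kjifdjxpklnui".

kjifdjxpklnui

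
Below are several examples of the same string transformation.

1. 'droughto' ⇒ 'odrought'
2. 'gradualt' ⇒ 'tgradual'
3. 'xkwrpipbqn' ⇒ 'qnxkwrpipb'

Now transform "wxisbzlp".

Looking at the pairs, the operation is to swap the front and back halves of the string, then move the first 3 characters to the end (rotate left by 3).
For "wxisbzlp", step one produces "bzlpwxis"; step two turns that into "pwxisbzl".

pwxisbzl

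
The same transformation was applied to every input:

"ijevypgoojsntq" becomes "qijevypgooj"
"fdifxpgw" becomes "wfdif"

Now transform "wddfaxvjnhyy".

ywddfaxvj

Looking at the pairs, the operation is to move the last character to the front, then delete the last 3 characters.
"wddfaxvjnhyy" → "ywddfaxvjnhy" → "ywddfaxvj".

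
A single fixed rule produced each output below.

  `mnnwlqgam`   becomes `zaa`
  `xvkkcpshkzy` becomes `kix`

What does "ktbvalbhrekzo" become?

What's happening: shift every letter 13 places forward in the alphabet (wrapping around) — i.e. ROT13, then keep only the first 3 characters.
Starting from "ktbvalbhrekzo": after the first operation, "xgoinyouerxmb"; after the second, "xgo".
(Check on "xvkkcpshkzy": → "kixxpcfuxml" → "kix" ✓)

xgo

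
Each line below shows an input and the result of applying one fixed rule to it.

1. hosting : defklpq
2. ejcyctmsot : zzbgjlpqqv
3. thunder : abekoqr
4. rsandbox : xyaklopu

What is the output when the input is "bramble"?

xyybijo

The rule is to sort the characters into alphabetical order, then shift every letter 3 places backward in the alphabet (wrapping around).
So "bramble" becomes "xyybijo".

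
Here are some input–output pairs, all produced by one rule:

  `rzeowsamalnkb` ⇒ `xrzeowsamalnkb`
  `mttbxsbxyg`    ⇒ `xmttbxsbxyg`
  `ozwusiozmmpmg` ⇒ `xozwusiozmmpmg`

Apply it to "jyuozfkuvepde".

Each output is the input with this applied: prepend "x".
Doing the same to "jyuozfkuvepde": "xjyuozfkuvepde".

xjyuozfkuvepde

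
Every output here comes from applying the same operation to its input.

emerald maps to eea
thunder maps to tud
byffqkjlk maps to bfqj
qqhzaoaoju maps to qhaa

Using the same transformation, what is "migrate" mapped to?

mga

Looking at the pairs, the operation is to delete the last 2 characters, then keep every other character starting from the first (positions 1st, 3rd, 5th, ...).
Applying both steps to "migrate": "migra", then "mga".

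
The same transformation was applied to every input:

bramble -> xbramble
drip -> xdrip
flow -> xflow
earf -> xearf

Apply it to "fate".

The pattern: prepend "x".
So "fate" becomes "xfate".

xfate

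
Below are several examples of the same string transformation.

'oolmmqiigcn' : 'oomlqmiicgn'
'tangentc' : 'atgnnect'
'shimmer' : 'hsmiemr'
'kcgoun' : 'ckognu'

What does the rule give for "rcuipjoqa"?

criujpqoa

Each output is the input with this applied: swap each adjacent pair of characters (1↔2, 3↔4, ...).
So "rcuipjoqa" becomes "criujpqoa".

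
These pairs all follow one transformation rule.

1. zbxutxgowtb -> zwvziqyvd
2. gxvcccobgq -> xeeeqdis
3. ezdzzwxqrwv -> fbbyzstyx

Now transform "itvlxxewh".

xnzzgyj

The pattern: shift every letter 2 places forward in the alphabet (wrapping around), then delete the first 2 characters.
Applying both steps to "itvlxxewh": "kvxnzzgyj", then "xnzzgyj".
(Check on "gxvcccobgq": → "izxeeeqdis" → "xeeeqdis" ✓)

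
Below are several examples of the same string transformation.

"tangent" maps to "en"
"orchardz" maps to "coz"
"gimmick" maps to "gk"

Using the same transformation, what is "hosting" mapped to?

Looking at the pairs, the operation is to sort the characters into alphabetical order, then keep one character in every 3, starting at position 2 (positions 2nd, 5th, 8th, ...).
On "hosting": the first step gives "ghinost", and the second then gives "ho".

ho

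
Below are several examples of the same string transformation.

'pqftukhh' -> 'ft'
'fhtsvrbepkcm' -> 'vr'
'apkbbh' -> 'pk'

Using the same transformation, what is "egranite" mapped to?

ra

Looking at the pairs, the operation is to swap the front and back halves of the string, then keep only the last 2 characters.
"egranite" → "ra".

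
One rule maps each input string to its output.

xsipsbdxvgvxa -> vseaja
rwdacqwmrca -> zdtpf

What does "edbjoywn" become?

The transformation: shift every letter 3 places forward in the alphabet (wrapping around), then keep every other character starting from the second (positions 2nd, 4th, 6th, ...).
On "edbjoywn": the first step gives "hgemrbzq", and the second then gives "gmbq".

gmbq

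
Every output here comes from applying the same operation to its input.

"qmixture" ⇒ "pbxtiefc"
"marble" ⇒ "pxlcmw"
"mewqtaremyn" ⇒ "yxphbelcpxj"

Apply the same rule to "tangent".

eelyrpy

The transformation: move the last character to the front, then shift every letter 11 places forward in the alphabet (wrapping around).
"tangent" → "ttangen" → "eelyrpy".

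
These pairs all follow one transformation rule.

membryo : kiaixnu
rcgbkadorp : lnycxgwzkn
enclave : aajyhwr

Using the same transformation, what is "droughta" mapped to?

Rule — shift every letter 4 places backward in the alphabet (wrapping around), then move the last character to the front.
For "droughta", step one produces "znkqcdpw"; step two turns that into "wznkqcdp".

wznkqcdp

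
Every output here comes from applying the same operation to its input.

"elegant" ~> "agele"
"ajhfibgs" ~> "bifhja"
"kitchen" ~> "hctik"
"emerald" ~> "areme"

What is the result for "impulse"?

lupmi

In each case the input is transformed by: reverse the string, then delete the first 2 characters.
On "impulse" that produces "lupmi".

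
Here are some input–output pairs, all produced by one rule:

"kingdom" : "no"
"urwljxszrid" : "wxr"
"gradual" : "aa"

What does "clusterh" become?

The rule is to keep one character in every 3, starting at position 3 (positions 3rd, 6th, 9th, ...).
On "clusterh" that produces "ue".

ue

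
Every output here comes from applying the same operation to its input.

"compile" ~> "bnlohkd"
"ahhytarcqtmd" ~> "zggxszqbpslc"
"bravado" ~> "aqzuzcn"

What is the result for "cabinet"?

bzahmds

Each output is the input with this applied: shift every letter 1 place backward in the alphabet (wrapping around).
So "cabinet" becomes "bzahmds".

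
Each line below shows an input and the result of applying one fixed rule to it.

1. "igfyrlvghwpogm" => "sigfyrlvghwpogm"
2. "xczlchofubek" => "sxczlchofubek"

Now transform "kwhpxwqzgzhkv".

skwhpxwqzgzhkv

What's happening: prepend "s".
Doing the same to "kwhpxwqzgzhkv": "skwhpxwqzgzhkv".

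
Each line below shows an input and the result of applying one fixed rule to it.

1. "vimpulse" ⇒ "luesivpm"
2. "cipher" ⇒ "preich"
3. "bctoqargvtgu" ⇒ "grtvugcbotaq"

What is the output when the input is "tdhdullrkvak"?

rlvkkadtdhlu

Rule — swap each adjacent pair of characters (1↔2, 3↔4, ...), then swap the front and back halves of the string.
For "tdhdullrkvak", step one produces "dtdhlurlvkka"; step two turns that into "rlvkkadtdhlu".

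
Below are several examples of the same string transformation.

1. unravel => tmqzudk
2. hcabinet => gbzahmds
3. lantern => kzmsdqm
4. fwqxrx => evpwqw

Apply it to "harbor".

gzqanq

The rule is to shift every letter 1 place backward in the alphabet (wrapping around).
Doing the same to "harbor": "gzqanq".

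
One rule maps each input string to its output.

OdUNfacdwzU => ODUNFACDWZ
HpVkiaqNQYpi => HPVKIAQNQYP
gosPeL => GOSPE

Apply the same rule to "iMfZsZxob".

The pattern: delete the last character, then convert every letter to uppercase.
For "iMfZsZxob", step one produces "iMfZsZxo"; step two turns that into "IMFZSZXO".
(Check on "gosPeL": → "gosPe" → "GOSPE" ✓)

IMFZSZXO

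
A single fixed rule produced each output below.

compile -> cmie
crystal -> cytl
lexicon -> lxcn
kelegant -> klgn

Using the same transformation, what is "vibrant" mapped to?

In each case the input is transformed by: keep every other character starting from the first (positions 1st, 3rd, 5th, ...).
"vibrant" → "vbat".

vbat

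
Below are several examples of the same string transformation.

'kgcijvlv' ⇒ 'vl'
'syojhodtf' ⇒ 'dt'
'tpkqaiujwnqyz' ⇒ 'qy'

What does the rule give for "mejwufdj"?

fd

Looking at the pairs, the operation is to delete the last character, then keep only the last 2 characters.
Applying both steps to "mejwufdj": "mejwufd", then "fd".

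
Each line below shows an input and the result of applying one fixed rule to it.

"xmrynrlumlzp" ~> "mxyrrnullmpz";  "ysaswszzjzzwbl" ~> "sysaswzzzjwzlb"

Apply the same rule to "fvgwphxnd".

The transformation: swap each adjacent pair of characters (1↔2, 3↔4, ...).
Applying that to "fvgwphxnd" gives "vfwghpnxd".

vfwghpnxd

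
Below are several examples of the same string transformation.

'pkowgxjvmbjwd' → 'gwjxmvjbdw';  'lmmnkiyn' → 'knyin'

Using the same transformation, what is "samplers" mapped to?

What's happening: delete the first 3 characters, then swap each adjacent pair of characters (1↔2, 3↔4, ...).
Applying that to "samplers" gives "lpres".

lpres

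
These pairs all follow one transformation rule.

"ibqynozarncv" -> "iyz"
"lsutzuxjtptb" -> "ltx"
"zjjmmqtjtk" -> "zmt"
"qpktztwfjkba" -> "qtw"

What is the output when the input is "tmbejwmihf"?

In each case the input is transformed by: delete the last 3 characters, then keep one character in every 3, starting at position 1 (positions 1st, 4th, 7th, ...).
Doing the same to "tmbejwmihf": "tem".

tem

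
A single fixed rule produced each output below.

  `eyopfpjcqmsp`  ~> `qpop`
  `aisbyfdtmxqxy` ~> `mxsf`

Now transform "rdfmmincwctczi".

Rule — keep one character in every 3, starting at position 3 (positions 3rd, 6th, 9th, ...), then move the last 2 characters to the front (rotate right by 2).
Applying both steps to "rdfmmincwctczi": "fiwc", then "wcfi".

wcfi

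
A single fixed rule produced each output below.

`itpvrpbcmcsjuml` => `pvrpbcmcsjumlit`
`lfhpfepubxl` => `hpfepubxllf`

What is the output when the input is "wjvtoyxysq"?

vtoyxysqwj

The pattern: move the first 2 characters to the end (rotate left by 2).
So "wjvtoyxysq" becomes "vtoyxysqwj".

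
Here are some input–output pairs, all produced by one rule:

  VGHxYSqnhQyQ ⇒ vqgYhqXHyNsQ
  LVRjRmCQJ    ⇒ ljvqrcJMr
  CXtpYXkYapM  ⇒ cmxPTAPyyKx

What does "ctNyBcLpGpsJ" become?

CjTSnPYgbPCl

The rule is to take characters alternately from the front and the back (1st, last, 2nd, 2nd-last, ...), then flip the case of every letter.
On "ctNyBcLpGpsJ": the first step gives "cJtsNpyGBpcL", and the second then gives "CjTSnPYgbPCl".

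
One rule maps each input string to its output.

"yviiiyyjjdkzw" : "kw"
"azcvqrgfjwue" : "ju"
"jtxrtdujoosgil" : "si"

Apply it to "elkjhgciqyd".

Looking at the pairs, the operation is to keep every other character starting from the first (positions 1st, 3rd, 5th, ...), then keep only the last 2 characters.
On "elkjhgciqyd" that produces "qd".
(Check on "jtxrtdujoosgil": → "jxtuosi" → "si" ✓)

qd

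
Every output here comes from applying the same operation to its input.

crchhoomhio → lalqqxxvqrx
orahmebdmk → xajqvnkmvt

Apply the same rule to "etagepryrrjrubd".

ncjpnyahaasadkm

The rule is to shift every letter 9 places forward in the alphabet (wrapping around).
"etagepryrrjrubd" → "ncjpnyahaasadkm".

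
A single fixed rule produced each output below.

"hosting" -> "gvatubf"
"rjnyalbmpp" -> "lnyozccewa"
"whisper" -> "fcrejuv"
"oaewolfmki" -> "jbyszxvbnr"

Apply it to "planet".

In each case the input is transformed by: shift every letter 13 places forward in the alphabet (wrapping around) — i.e. ROT13, then move the first 3 characters to the end (rotate left by 3).
On "planet": the first step gives "cynarg", and the second then gives "argcyn".

argcyn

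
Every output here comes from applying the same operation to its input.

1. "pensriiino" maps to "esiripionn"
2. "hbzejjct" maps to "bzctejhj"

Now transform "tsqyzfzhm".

Each output is the input with this applied: sort the characters into alphabetical order, then take characters alternately from the front and the back (1st, last, 2nd, 2nd-last, ...).
Applying that to "tsqyzfzhm" gives "fzhzmyqts".

fzhzmyqts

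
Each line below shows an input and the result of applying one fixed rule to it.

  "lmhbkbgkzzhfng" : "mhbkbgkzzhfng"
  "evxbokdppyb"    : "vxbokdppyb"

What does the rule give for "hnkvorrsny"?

The rule is to delete the first character.
So "hnkvorrsny" becomes "nkvorrsny".

nkvorrsny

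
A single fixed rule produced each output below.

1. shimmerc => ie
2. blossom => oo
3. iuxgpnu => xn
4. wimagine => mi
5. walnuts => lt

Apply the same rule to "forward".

rr

The pattern: keep one character in every 3, starting at position 3 (positions 3rd, 6th, 9th, ...).
For "forward" the result is "rr".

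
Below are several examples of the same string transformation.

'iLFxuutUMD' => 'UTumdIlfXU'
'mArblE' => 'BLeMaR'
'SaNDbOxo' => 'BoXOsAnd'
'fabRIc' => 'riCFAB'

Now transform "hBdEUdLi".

uDlIHbDe

Rule — flip the case of every letter, then swap the front and back halves of the string.
Applying both steps to "hBdEUdLi": "HbDeuDlI", then "uDlIHbDe".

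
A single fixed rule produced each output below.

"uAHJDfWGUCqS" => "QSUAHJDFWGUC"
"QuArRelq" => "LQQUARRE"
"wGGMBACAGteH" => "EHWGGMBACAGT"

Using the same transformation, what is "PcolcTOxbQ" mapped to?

BQPCOLCTOX

What's happening: move the last 2 characters to the front (rotate right by 2), then convert every letter to uppercase.
Doing the same to "PcolcTOxbQ": "BQPCOLCTOX".
(Check on "wGGMBACAGteH": → "eHwGGMBACAGt" → "EHWGGMBACAGT" ✓)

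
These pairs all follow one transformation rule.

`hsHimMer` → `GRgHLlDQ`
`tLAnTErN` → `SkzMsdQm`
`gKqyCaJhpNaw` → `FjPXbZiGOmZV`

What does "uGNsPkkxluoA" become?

TfmRoJJWKTNz

What's happening: shift every letter 1 place backward in the alphabet (wrapping around), then flip the case of every letter.
For "uGNsPkkxluoA" the result is "TfmRoJJWKTNz".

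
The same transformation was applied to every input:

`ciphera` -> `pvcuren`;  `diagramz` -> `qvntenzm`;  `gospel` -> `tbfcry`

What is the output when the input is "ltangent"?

ygnatrag

The transformation: shift every letter 13 places forward in the alphabet (wrapping around) — i.e. ROT13.
"ltangent" → "ygnatrag".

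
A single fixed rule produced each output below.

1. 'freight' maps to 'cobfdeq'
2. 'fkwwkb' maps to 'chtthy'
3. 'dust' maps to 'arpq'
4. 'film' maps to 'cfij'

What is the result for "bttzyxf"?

yqqwvuc

The rule is to shift every letter 3 places backward in the alphabet (wrapping around).
"bttzyxf" → "yqqwvuc".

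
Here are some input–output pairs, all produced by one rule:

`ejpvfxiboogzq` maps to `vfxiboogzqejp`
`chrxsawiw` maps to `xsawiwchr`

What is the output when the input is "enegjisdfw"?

gjisdfwene

The rule is to move the first 3 characters to the end (rotate left by 3).
Applying that to "enegjisdfw" gives "gjisdfwene".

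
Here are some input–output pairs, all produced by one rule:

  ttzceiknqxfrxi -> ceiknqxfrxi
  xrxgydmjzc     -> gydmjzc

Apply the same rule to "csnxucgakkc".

xucgakkc

Looking at the pairs, the operation is to delete the first 3 characters.
Applying that to "csnxucgakkc" gives "xucgakkc".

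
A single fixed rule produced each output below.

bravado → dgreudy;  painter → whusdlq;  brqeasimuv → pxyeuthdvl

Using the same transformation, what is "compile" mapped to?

lohfrps

What's happening: shift every letter 3 places forward in the alphabet (wrapping around), then move the last 3 characters to the front (rotate right by 3).
Starting from "compile": after the first operation, "frpsloh"; after the second, "lohfrps".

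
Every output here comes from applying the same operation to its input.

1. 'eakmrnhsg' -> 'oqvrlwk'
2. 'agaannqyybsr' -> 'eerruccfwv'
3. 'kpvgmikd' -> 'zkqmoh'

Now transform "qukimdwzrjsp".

omqhadvnwt

Looking at the pairs, the operation is to delete the first 2 characters, then shift every letter 4 places forward in the alphabet (wrapping around).
On "qukimdwzrjsp": the first step gives "kimdwzrjsp", and the second then gives "omqhadvnwt".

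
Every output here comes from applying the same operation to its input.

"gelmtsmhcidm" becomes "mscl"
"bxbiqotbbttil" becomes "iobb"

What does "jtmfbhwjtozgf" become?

Rule — keep one character in every 3, starting at position 3 (positions 3rd, 6th, 9th, ...), then swap the first and last characters.
On "jtmfbhwjtozgf": the first step gives "mhtg", and the second then gives "ghtm".

ghtm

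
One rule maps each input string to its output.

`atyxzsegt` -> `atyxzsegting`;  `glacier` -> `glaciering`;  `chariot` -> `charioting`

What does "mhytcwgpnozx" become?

In each case the input is transformed by: append "ing".
Applying that to "mhytcwgpnozx" gives "mhytcwgpnozxing".

mhytcwgpnozxing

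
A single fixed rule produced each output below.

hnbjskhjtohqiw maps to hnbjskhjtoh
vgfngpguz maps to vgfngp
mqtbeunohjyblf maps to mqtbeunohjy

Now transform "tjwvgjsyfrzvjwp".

tjwvgjsyfrzv

The pattern: delete the last 3 characters.
"tjwvgjsyfrzvjwp" → "tjwvgjsyfrzv".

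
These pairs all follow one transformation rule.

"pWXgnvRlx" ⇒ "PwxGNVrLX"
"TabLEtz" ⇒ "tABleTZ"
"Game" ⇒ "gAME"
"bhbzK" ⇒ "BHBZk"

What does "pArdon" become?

PaRDON

The rule is to flip the case of every letter.
On "pArdon" that produces "PaRDON".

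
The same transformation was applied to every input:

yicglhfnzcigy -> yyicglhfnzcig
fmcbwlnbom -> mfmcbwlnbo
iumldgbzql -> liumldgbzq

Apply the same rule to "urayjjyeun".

The pattern: move the last character to the front.
So "urayjjyeun" becomes "nurayjjyeu".

nurayjjyeu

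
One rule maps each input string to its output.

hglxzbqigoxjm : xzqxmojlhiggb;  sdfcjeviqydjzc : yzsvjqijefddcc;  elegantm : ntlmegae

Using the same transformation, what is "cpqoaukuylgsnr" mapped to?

uysuqroplngkac

What's happening: sort the characters into reverse alphabetical order, then swap each adjacent pair of characters (1↔2, 3↔4, ...).
"cpqoaukuylgsnr" → "yuusrqponlkgca" → "uysuqroplngkac".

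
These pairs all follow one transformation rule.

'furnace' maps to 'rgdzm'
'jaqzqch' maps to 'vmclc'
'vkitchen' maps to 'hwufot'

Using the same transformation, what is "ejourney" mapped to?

qvagdz

The pattern: delete the last 2 characters, then shift every letter 12 places forward in the alphabet (wrapping around).
"ejourney" → "ejourn" → "qvagdz".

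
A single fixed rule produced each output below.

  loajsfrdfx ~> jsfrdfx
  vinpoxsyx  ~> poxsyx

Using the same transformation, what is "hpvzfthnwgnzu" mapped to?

Each output is the input with this applied: delete the first 3 characters.
Applying that to "hpvzfthnwgnzu" gives "zfthnwgnzu".

zfthnwgnzu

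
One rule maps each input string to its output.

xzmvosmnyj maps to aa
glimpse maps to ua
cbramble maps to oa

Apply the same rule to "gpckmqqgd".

uaeeu

The pattern: shift every letter 12 places backward in the alphabet (wrapping around), then keep only the vowels.
Starting from "gpckmqqgd": after the first operation, "udqyaeeur"; after the second, "uaeeu".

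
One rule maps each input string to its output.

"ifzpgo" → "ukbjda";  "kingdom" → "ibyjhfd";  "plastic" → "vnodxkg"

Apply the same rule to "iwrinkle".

mdifgzdr

Looking at the pairs, the operation is to shift every letter 5 places backward in the alphabet (wrapping around), then move the first 2 characters to the end (rotate left by 2).
On "iwrinkle" that produces "mdifgzdr".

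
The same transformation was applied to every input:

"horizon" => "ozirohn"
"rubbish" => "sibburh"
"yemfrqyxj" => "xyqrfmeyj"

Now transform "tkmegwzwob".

owzwgemktb

The rule is to reverse the string, then move the first character to the end.
Working it through for "tkmegwzwob": intermediate "bowzwgemkt", final "owzwgemktb".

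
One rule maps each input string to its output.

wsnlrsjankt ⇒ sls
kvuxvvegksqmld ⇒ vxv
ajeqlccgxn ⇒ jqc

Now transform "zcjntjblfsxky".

cnj

The rule is to keep every other character starting from the second (positions 2nd, 4th, 6th, ...), then keep only the first 3 characters.
So "zcjntjblfsxky" becomes "cnj".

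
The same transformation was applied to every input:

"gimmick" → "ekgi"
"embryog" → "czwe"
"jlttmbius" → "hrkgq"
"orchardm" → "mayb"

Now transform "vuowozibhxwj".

tmmgfu

In each case the input is transformed by: keep every other character starting from the first (positions 1st, 3rd, 5th, ...), then shift every letter 2 places backward in the alphabet (wrapping around).
Applying both steps to "vuowozibhxwj": "vooihw", then "tmmgfu".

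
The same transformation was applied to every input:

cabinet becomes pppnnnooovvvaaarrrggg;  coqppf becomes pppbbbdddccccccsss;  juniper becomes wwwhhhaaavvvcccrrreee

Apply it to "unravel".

hhhaaaeeennniiirrryyy

The transformation: repeat every character 3 times, then shift every letter 13 places forward in the alphabet (wrapping around) — i.e. ROT13.
Applying both steps to "unravel": "uuunnnrrraaavvveeelll", then "hhhaaaeeennniiirrryyy".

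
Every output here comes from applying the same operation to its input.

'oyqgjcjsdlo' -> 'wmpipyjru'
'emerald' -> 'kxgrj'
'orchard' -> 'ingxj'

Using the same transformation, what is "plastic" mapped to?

gyzoi

The pattern: shift every letter 6 places forward in the alphabet (wrapping around), then delete the first 2 characters.
Starting from "plastic": after the first operation, "vrgyzoi"; after the second, "gyzoi".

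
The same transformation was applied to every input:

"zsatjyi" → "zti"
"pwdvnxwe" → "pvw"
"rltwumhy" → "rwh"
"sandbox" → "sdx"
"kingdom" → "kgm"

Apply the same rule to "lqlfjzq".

What's happening: keep one character in every 3, starting at position 1 (positions 1st, 4th, 7th, ...).
Doing the same to "lqlfjzq": "lfq".

lfq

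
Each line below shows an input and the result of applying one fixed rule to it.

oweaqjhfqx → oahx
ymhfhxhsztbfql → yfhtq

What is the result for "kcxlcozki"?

In each case the input is transformed by: keep one character in every 3, starting at position 1 (positions 1st, 4th, 7th, ...).
Applying that to "kcxlcozki" gives "klz".

klz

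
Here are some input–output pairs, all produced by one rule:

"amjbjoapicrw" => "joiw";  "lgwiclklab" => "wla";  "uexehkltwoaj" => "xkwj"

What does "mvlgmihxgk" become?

The rule is to keep one character in every 3, starting at position 3 (positions 3rd, 6th, 9th, ...).
Applying that to "mvlgmihxgk" gives "lig".

lig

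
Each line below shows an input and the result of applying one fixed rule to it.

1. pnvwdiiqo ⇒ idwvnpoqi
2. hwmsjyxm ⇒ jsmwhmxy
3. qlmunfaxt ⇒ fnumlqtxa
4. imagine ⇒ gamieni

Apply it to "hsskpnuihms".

The pattern: reverse the string, then move the first 3 characters to the end (rotate left by 3).
Applying both steps to "hsskpnuihms": "smhiunpkssh", then "iunpksshsmh".

iunpksshsmh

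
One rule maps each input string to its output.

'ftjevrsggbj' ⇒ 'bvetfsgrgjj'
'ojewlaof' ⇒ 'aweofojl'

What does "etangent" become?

The pattern: sort the characters into alphabetical order, then take characters alternately from the front and the back (1st, last, 2nd, 2nd-last, ...).
Starting from "etangent": after the first operation, "aeegnntt"; after the second, "atetengn".
(Check on "ojewlaof": → "aefjloow" → "aweofojl" ✓)

atetengn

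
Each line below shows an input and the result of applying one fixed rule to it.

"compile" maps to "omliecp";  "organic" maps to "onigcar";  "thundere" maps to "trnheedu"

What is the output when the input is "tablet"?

tlebat

Rule — sort the characters into reverse alphabetical order, then move the first character to the end.
Applying that to "tablet" gives "tlebat".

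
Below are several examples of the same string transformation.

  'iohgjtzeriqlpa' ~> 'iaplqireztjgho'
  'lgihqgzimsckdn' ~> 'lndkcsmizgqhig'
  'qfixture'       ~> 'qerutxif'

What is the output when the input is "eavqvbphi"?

Rule — reverse the string, then move the last character to the front.
Applying both steps to "eavqvbphi": "ihpbvqvae", then "eihpbvqva".

eihpbvqva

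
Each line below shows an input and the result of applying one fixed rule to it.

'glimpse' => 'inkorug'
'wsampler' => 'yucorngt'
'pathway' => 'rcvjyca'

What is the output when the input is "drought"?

ftqwijv

The pattern: shift every letter 2 places forward in the alphabet (wrapping around).
Applying that to "drought" gives "ftqwijv".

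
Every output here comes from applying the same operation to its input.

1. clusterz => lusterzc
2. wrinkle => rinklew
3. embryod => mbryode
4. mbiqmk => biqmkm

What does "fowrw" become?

In each case the input is transformed by: move the first character to the end.
For "fowrw" the result is "owrwf".

owrwf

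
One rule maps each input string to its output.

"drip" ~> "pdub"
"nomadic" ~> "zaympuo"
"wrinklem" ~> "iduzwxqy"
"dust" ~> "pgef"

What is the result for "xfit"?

The rule is to shift every letter 12 places forward in the alphabet (wrapping around).
"xfit" → "jruf".

jruf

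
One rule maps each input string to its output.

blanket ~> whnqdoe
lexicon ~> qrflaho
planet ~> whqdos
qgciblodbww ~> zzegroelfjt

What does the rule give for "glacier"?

Rule — reverse the string, then shift every letter 3 places forward in the alphabet (wrapping around).
On "glacier": the first step gives "reicalg", and the second then gives "uhlfdoj".
(Check on "planet": → "tenalp" → "whqdos" ✓)

uhlfdoj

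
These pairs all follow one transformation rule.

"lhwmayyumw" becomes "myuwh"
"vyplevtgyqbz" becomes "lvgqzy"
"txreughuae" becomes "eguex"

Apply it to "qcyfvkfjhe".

The pattern: move the first 2 characters to the end (rotate left by 2), then keep every other character starting from the second (positions 2nd, 4th, 6th, ...).
On "qcyfvkfjhe": the first step gives "yfvkfjheqc", and the second then gives "fkjec".

fkjec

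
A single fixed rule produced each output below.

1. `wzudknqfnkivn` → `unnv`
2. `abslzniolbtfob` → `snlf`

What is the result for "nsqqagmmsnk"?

qgs

What's happening: keep one character in every 3, starting at position 3 (positions 3rd, 6th, 9th, ...).
For "nsqqagmmsnk" the result is "qgs".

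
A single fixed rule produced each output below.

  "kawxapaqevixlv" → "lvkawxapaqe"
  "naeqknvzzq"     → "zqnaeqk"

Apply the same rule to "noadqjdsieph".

phnoadqjd

The transformation: move the last 2 characters to the front (rotate right by 2), then delete the last 3 characters.
Applying both steps to "noadqjdsieph": "phnoadqjdsie", then "phnoadqjd".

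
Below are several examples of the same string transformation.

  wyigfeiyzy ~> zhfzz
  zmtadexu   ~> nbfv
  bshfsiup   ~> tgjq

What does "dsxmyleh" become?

tnmi

Looking at the pairs, the operation is to keep every other character starting from the second (positions 2nd, 4th, 6th, ...), then shift every letter 1 place forward in the alphabet (wrapping around).
Starting from "dsxmyleh": after the first operation, "smlh"; after the second, "tnmi".
(Check on "zmtadexu": → "maeu" → "nbfv" ✓)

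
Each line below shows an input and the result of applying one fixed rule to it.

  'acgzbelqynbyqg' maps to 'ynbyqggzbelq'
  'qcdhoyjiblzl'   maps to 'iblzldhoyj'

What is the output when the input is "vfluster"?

Each output is the input with this applied: delete the first 2 characters, then swap the front and back halves of the string.
Applying that to "vfluster" gives "terlus".
(Check on "qcdhoyjiblzl": → "dhoyjiblzl" → "iblzldhoyj" ✓)

terlus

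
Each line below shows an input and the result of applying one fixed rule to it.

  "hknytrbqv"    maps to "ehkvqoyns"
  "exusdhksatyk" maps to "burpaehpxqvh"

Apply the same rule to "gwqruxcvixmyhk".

The rule is to shift every letter 3 places backward in the alphabet (wrapping around).
On "gwqruxcvixmyhk" that produces "dtnoruzsfujveh".

dtnoruzsfujveh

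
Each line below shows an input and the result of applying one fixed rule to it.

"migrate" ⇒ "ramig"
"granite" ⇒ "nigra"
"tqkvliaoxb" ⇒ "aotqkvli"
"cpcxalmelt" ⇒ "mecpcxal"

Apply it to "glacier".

cigla

In each case the input is transformed by: delete the last 2 characters, then move the last 2 characters to the front (rotate right by 2).
"glacier" → "glaci" → "cigla".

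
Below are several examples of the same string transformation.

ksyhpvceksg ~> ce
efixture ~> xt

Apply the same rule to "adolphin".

lp

What's happening: move the last 3 characters to the front (rotate right by 3), then keep only the last 2 characters.
So "adolphin" becomes "lp".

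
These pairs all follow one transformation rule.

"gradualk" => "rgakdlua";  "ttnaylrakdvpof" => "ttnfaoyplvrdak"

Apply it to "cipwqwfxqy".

In each case the input is transformed by: move the first character to the end, then take characters alternately from the front and the back (1st, last, 2nd, 2nd-last, ...).
Applying both steps to "cipwqwfxqy": "ipwqwfxqyc", then "icpywqqxwf".

icpywqqxwf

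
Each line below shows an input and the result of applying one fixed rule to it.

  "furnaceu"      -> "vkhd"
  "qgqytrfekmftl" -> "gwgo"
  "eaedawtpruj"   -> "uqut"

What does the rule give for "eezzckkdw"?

uupp

Looking at the pairs, the operation is to shift every letter 10 places backward in the alphabet (wrapping around), then keep only the first 4 characters.
On "eezzckkdw": the first step gives "uuppsaatm", and the second then gives "uupp".
(Check on "furnaceu": → "vkhdqsuk" → "vkhd" ✓)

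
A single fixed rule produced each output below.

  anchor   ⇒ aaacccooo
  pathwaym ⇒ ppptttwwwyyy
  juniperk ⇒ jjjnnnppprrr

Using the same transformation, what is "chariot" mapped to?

cccaaaiiittt

Looking at the pairs, the operation is to keep every other character starting from the first (positions 1st, 3rd, 5th, ...), then repeat every character 3 times.
On "chariot": the first step gives "cait", and the second then gives "cccaaaiiittt".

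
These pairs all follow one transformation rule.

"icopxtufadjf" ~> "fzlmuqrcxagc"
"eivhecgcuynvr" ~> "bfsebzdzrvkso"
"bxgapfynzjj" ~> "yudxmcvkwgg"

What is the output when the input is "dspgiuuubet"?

Rule — shift every letter 3 places backward in the alphabet (wrapping around).
Applying that to "dspgiuuubet" gives "apmdfrrrybq".

apmdfrrrybq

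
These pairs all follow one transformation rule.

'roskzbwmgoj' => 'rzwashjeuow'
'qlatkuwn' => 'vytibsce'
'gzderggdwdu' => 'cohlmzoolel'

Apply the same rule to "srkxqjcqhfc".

kazsfyrkypn

The pattern: move the last character to the front, then shift every letter 8 places forward in the alphabet (wrapping around).
"srkxqjcqhfc" → "kazsfyrkypn".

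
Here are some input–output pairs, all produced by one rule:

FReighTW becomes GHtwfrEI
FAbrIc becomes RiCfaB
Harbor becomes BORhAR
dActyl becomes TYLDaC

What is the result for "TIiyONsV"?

onSvtiIY

The pattern: swap the front and back halves of the string, then flip the case of every letter.
Starting from "TIiyONsV": after the first operation, "ONsVTIiy"; after the second, "onSvtiIY".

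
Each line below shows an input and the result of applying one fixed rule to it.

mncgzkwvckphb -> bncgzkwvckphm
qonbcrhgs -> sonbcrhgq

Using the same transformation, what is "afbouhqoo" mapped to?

ofbouhqoa

Looking at the pairs, the operation is to swap the first and last characters.
So "afbouhqoo" becomes "ofbouhqoa".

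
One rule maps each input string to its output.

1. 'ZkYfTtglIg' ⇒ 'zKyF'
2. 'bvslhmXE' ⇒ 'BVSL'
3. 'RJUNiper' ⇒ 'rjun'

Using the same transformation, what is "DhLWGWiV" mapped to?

dHlw

In each case the input is transformed by: flip the case of every letter, then keep only the first 4 characters.
Starting from "DhLWGWiV": after the first operation, "dHlwgwIv"; after the second, "dHlw".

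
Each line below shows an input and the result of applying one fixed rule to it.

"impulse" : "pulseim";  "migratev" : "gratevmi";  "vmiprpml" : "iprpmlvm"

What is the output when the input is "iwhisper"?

In each case the input is transformed by: move the first 2 characters to the end (rotate left by 2).
"iwhisper" → "hisperiw".

hisperiw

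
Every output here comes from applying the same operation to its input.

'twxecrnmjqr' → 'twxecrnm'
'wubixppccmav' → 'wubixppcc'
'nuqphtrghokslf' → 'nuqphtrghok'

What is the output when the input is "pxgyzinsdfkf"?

What's happening: delete the last 3 characters.
Applying that to "pxgyzinsdfkf" gives "pxgyzinsd".

pxgyzinsd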